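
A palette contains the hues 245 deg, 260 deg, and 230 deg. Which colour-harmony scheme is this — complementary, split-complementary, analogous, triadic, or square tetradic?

Sort the hues: 230°, 245°, 260°.
Successive gaps around the wheel: 15°, 15°, 330°.
A run of hues at equal small steps (15°) with one large closing gap is an analogous group.

analogous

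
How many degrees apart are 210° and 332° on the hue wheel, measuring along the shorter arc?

|210 − 332| = 122.
122 ≤ 180, so the shorter arc is 122°.

122°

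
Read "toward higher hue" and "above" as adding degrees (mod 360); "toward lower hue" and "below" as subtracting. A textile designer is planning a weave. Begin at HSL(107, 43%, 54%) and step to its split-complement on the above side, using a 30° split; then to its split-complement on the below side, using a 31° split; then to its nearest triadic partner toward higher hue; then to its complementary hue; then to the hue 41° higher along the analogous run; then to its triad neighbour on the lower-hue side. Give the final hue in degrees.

107 + 210 = 317°   (split-comp 30° ↑)
317 + 149 = 466 → 466 − 360 = 106°   (split-comp 31° ↓)
106 + 120 = 226°   (triadic ↑)
226 + 180 = 406 → 406 − 360 = 46°   (complement)
46 + 41 = 87°   (analog 41° ↑)
87 − 120 = -33 → -33 + 360 = 327°   (triadic ↓)

327°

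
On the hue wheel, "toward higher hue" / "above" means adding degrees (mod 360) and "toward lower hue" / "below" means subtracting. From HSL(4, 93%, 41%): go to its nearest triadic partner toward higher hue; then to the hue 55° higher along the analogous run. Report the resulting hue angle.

triadic ↑ +120°: 4 + 120 = 124°
analog 55° ↑ +55°: 124 + 55 = 179°

179°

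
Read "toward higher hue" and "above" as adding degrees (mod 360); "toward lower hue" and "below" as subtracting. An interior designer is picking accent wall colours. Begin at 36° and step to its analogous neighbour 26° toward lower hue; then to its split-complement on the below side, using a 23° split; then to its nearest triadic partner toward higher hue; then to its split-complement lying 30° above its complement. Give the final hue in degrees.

137°

36 − 26 = 10°   (analog 26° ↓)
10 + 157 = 167°   (split-comp 23° ↓)
167 + 120 = 287°   (triadic ↑)
287 + 210 = 497 → 497 − 360 = 137°   (split-comp 30° ↑)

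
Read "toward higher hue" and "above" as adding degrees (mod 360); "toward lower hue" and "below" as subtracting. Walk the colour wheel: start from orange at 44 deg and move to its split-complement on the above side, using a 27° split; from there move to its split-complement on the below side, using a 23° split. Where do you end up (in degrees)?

48°

+207° (split-comp 27° ↑): 44 + 207 = 251°
+157° (split-comp 23° ↓): 251 + 157 = 408 → 408 − 360 = 48°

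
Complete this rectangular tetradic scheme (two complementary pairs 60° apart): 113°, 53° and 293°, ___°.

233°

A rectangular tetradic uses two complementary pairs 60° apart: offsets 0°, 60°, 180°, 240°.
Among {53°, 113°, 293°}, 293° and 113° are a 180° pair.
The remaining hue 53° needs its own complement: 53 + 180 = 233°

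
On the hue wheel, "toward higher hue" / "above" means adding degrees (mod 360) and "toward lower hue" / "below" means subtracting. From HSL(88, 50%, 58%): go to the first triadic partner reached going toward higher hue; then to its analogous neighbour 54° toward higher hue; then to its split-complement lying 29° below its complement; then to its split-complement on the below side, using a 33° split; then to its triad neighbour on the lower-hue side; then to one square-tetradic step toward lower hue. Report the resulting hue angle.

triadic ↑ +120°: 88 + 120 = 208°
analog 54° ↑ +54°: 208 + 54 = 262°
split-comp 29° ↓ +151°: 262 + 151 = 413 → 413 − 360 = 53°
split-comp 33° ↓ +147°: 53 + 147 = 200°
triadic ↓ −120°: 200 − 120 = 80°
square ↓ −90°: 80 − 90 = -10 → -10 + 360 = 350°

350°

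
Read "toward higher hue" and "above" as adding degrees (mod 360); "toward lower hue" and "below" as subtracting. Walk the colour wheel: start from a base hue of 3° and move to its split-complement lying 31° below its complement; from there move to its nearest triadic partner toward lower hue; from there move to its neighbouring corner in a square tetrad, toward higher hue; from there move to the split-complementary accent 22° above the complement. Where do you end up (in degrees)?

324°

+149° (split-comp 31° ↓): 3 + 149 = 152°
−120° (triadic ↓): 152 − 120 = 32°
+90° (square ↑): 32 + 90 = 122°
+202° (split-comp 22° ↑): 122 + 202 = 324°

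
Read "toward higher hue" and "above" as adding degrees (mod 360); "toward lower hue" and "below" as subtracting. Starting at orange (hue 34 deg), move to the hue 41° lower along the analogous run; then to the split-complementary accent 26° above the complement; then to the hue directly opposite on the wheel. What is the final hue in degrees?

34 − 41 = -7 → -7 + 360 = 353°   (analog 41° ↓)
353 + 206 = 559 → 559 − 360 = 199°   (split-comp 26° ↑)
199 + 180 = 379 → 379 − 360 = 19°   (complement)

19°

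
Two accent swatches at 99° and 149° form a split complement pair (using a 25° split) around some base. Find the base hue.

304°

The accents sit 25° either side of the complement, so the complement is their short-arc midpoint on the wheel.
Short-arc midpoint of 99° and 149°: 124°.
Base is 180° from the complement: 124 − 180 = -56 → -56 + 360 = 304°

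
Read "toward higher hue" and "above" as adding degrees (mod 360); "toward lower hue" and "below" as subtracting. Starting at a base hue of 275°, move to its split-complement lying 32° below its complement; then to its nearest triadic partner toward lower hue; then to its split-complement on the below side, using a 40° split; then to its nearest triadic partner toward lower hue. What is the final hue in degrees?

323°

+148° (split-comp 32° ↓): 275 + 148 = 423 → 423 − 360 = 63°
−120° (triadic ↓): 63 − 120 = -57 → -57 + 360 = 303°
+140° (split-comp 40° ↓): 303 + 140 = 443 → 443 − 360 = 83°
−120° (triadic ↓): 83 − 120 = -37 → -37 + 360 = 323°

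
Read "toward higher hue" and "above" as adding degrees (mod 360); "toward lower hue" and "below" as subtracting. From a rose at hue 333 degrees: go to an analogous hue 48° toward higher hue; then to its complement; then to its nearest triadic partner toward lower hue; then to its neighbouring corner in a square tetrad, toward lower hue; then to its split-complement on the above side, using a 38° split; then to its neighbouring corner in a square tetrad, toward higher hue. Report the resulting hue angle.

333 + 48 = 381 → 381 − 360 = 21°   (analog 48° ↑)
21 + 180 = 201°   (complement)
201 − 120 = 81°   (triadic ↓)
81 − 90 = -9 → -9 + 360 = 351°   (square ↓)
351 + 218 = 569 → 569 − 360 = 209°   (split-comp 38° ↑)
209 + 90 = 299°   (square ↑)

299°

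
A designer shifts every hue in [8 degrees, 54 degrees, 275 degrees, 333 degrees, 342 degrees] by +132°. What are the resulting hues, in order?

140°, 186°, 47°, 105°, 114°

8 + 132 = 140°
54 + 132 = 186°
275 + 132 = 407 → 407 − 360 = 47°
333 + 132 = 465 → 465 − 360 = 105°
342 + 132 = 474 → 474 − 360 = 114°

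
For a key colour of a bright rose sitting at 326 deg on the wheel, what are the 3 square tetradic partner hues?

56°, 146°, 236°

A square tetradic scheme places four hues every 90°.
326 + 90 = 416 → 416 − 360 = 56°
326 + 180 = 506 → 506 − 360 = 146°
326 + 270 = 596 → 596 − 360 = 236°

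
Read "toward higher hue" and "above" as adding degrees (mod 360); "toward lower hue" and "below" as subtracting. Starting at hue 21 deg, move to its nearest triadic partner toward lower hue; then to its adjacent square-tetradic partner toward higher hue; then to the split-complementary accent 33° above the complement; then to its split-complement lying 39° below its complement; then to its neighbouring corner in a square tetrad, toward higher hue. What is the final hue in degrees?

21 − 120 = -99 → -99 + 360 = 261°   (triadic ↓)
261 + 90 = 351°   (square ↑)
351 + 213 = 564 → 564 − 360 = 204°   (split-comp 33° ↑)
204 + 141 = 345°   (split-comp 39° ↓)
345 + 90 = 435 → 435 − 360 = 75°   (square ↑)

75°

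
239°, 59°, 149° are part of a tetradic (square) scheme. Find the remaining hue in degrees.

A square tetradic scheme places four hues every 90°.
The full set through 59° is {59°, 149°, 239°, 329°}.
Given {59°, 149°, 239°}, the missing hue is 329°.

329°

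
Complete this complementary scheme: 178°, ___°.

358°

The complement sits 180° across the wheel.
The full set through 178° is {178°, 358°}.
Given {178°}, the missing hue is 358°.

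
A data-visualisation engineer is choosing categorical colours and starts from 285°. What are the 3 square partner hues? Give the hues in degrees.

A square tetradic scheme places four hues every 90°.
285 + 90 = 375 → 375 − 360 = 15°
285 + 180 = 465 → 465 − 360 = 105°
285 + 270 = 555 → 555 − 360 = 195°

15°, 105°, 195°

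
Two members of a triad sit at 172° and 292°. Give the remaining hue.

A triad spaces three hues 120° apart.
The full set is {52°, 172°, 292°}.

52°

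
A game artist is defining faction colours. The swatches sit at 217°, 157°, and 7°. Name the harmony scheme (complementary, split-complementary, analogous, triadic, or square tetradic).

Sort the hues: 7°, 157°, 217°.
Successive gaps around the wheel: 150°, 60°, 150°.
Two 150° gaps and one 60° gap — a base hue opposite a pair of accents 30° either side of its complement — is the split-complementary pattern.

split-complementary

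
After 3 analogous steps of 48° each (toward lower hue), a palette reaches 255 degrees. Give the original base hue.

3 steps of 48° (toward lower hue) give a net shift of −144°.
Start = end − shift: 255 + 144 = 399 → 399 − 360 = 39°

39°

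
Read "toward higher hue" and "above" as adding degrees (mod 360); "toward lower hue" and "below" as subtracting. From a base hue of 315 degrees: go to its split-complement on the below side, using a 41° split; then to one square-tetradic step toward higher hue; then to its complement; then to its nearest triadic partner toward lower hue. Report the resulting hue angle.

244°

315 + 139 = 454 → 454 − 360 = 94°   (split-comp 41° ↓)
94 + 90 = 184°   (square ↑)
184 + 180 = 364 → 364 − 360 = 4°   (complement)
4 − 120 = -116 → -116 + 360 = 244°   (triadic ↓)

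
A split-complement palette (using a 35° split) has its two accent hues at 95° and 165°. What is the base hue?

310°

The accents sit 35° either side of the complement, so the complement is their short-arc midpoint on the wheel.
Short-arc midpoint of 95° and 165°: 130°.
Base is 180° from the complement: 130 − 180 = -50 → -50 + 360 = 310°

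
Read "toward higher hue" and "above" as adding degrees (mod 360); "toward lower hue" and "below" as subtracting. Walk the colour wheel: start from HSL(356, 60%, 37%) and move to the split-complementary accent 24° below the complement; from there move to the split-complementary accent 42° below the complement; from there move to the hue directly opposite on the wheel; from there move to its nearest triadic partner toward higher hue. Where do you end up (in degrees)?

230°

+156° (split-comp 24° ↓): 356 + 156 = 512 → 512 − 360 = 152°
+138° (split-comp 42° ↓): 152 + 138 = 290°
+180° (complement): 290 + 180 = 470 → 470 − 360 = 110°
+120° (triadic ↑): 110 + 120 = 230°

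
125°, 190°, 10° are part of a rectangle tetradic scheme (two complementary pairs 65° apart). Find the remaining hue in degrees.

A rectangular tetradic uses two complementary pairs 65° apart: offsets 0°, 65°, 180°, 245°.
Among {10°, 125°, 190°}, 190° and 10° are a 180° pair.
The remaining hue 125° needs its own complement: 125 + 180 = 305°

305°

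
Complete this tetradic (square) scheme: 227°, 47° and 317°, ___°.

137°

A square tetradic scheme places four hues every 90°.
The full set through 47° is {47°, 137°, 227°, 317°}.
Given {47°, 227°, 317°}, the missing hue is 137°.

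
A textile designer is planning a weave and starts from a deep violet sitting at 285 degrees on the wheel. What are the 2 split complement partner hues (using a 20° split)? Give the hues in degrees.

Complement of 285 degrees: 285 + 180 = 465 → 465 − 360 = 105°
105 − 20 = 85°
105 + 20 = 125°

85° and 125°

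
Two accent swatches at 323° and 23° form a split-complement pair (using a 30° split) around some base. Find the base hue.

173°

The accents sit 30° either side of the complement, so the complement is their short-arc midpoint on the wheel.
Short-arc midpoint of 323° and 23°: 353°.
Base is 180° from the complement: 353 − 180 = 173°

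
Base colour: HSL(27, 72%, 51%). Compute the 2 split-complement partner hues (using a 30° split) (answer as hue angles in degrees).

Split-complementary hues sit 30° either side of the complement.
Complement of 27°: 27 + 180 = 207°
207 − 30 = 177°
207 + 30 = 237°

177° and 237°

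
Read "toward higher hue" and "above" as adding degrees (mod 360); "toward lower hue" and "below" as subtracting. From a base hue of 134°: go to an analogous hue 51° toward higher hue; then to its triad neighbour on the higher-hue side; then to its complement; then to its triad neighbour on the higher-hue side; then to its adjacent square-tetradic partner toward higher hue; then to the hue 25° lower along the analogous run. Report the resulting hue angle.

134 + 51 = 185°   (analog 51° ↑)
185 + 120 = 305°   (triadic ↑)
305 + 180 = 485 → 485 − 360 = 125°   (complement)
125 + 120 = 245°   (triadic ↑)
245 + 90 = 335°   (square ↑)
335 − 25 = 310°   (analog 25° ↓)

310°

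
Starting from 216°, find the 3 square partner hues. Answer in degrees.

A square tetradic scheme places four hues every 90°.
216 + 90 = 306°
216 + 180 = 396 → 396 − 360 = 36°
216 + 270 = 486 → 486 − 360 = 126°

306°, 36° and 126°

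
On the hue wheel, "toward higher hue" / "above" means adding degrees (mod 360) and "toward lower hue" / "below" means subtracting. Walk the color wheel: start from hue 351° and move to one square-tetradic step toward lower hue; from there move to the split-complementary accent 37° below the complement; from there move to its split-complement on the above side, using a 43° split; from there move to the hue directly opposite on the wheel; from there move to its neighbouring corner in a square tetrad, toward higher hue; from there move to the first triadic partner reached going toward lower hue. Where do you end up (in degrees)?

57°

square ↓ −90°: 351 − 90 = 261°
split-comp 37° ↓ +143°: 261 + 143 = 404 → 404 − 360 = 44°
split-comp 43° ↑ +223°: 44 + 223 = 267°
complement +180°: 267 + 180 = 447 → 447 − 360 = 87°
square ↑ +90°: 87 + 90 = 177°
triadic ↓ −120°: 177 − 120 = 57°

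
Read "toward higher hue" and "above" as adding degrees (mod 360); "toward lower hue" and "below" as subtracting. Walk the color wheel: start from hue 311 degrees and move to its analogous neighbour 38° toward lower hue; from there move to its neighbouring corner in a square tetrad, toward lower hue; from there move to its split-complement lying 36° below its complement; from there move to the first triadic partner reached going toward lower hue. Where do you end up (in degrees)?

−38° (analog 38° ↓): 311 − 38 = 273°
−90° (square ↓): 273 − 90 = 183°
+144° (split-comp 36° ↓): 183 + 144 = 327°
−120° (triadic ↓): 327 − 120 = 207°

207°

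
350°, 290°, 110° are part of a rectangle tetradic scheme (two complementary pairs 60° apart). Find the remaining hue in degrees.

170°

A rectangular tetradic uses two complementary pairs 60° apart: offsets 0°, 60°, 180°, 240°.
Among {110°, 290°, 350°}, 290° and 110° are a 180° pair.
The remaining hue 350° needs its own complement: 350 + 180 = 530 → 530 − 360 = 170°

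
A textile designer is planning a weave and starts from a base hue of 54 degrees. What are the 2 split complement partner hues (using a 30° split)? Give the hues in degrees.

Complement of 54 degrees: 54 + 180 = 234°
234 − 30 = 204°
234 + 30 = 264°

204° and 264°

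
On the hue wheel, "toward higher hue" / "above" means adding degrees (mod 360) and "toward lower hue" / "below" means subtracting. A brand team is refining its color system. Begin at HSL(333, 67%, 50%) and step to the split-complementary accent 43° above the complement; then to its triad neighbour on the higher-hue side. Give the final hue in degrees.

split-comp 43° ↑ +223°: 333 + 223 = 556 → 556 − 360 = 196°
triadic ↑ +120°: 196 + 120 = 316°

316°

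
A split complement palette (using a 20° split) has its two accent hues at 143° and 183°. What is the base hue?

The accents sit 20° either side of the complement, so the complement is their short-arc midpoint on the wheel.
Short-arc midpoint of 143° and 183°: 163°.
Base is 180° from the complement: 163 − 180 = -17 → -17 + 360 = 343°

343°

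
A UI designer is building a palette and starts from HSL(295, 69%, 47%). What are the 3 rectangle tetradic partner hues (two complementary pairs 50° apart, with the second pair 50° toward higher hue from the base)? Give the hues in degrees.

A rectangular tetradic uses two complementary pairs 50° apart: offsets 0°, 50°, 180°, 230°.
295 + 50 = 345°
295 + 180 = 475 → 475 − 360 = 115°
295 + 230 = 525 → 525 − 360 = 165°

345°, 115°, and 165°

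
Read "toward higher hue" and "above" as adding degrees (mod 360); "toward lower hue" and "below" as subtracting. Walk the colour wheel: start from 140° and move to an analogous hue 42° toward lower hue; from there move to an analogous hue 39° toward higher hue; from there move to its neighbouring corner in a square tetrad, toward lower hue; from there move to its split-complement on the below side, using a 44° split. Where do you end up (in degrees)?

−42° (analog 42° ↓): 140 − 42 = 98°
+39° (analog 39° ↑): 98 + 39 = 137°
−90° (square ↓): 137 − 90 = 47°
+136° (split-comp 44° ↓): 47 + 136 = 183°

183°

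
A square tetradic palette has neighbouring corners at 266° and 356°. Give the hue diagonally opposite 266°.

A square tetradic scheme places four hues 90° apart; opposite corners are 180° apart.
266 + 180 = 446 → 446 − 360 = 86°

86°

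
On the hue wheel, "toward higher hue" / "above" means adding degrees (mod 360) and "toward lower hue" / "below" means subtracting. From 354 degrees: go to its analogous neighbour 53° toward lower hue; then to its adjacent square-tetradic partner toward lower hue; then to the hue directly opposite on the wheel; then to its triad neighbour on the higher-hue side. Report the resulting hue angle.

151°

354 − 53 = 301°   (analog 53° ↓)
301 − 90 = 211°   (square ↓)
211 + 180 = 391 → 391 − 360 = 31°   (complement)
31 + 120 = 151°   (triadic ↑)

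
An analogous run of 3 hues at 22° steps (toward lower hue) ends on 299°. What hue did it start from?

343°

2 steps of 22° (toward lower hue) give a net shift of −44°.
Start = end − shift: 299 + 44 = 343°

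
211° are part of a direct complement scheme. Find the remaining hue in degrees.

The complement sits 180° across the wheel.
The full set through 211° is {31°, 211°}.
Given {211°}, the missing hue is 31°.

31°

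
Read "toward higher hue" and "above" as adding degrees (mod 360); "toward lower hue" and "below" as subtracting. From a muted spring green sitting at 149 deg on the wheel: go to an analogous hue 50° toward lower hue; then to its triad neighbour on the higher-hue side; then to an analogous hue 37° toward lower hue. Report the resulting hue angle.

182°

analog 50° ↓ −50°: 149 − 50 = 99°
triadic ↑ +120°: 99 + 120 = 219°
analog 37° ↓ −37°: 219 − 37 = 182°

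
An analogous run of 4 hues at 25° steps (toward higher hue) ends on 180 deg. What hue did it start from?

105°

3 steps of 25° (toward higher hue) give a net shift of +75°.
Start = end − shift: 180 − 75 = 105°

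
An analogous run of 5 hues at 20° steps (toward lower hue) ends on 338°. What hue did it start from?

4 steps of 20° (toward lower hue) give a net shift of −80°.
Start = end − shift: 338 + 80 = 418 → 418 − 360 = 58°

58°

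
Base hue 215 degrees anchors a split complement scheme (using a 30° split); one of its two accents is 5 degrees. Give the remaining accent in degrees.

65°

Split-complementary hues sit 30° either side of the complement.
Complement of the base 215°: 215 + 180 = 395 → 395 − 360 = 35°
The given accent 5° is 30° one side of 35°; the other accent sits 30° the other side: 35 + 30 = 65°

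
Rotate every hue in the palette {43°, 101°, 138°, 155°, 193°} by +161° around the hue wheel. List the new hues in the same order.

204°, 262°, 299°, 316°, 354°

43 + 161 = 204°
101 + 161 = 262°
138 + 161 = 299°
155 + 161 = 316°
193 + 161 = 354°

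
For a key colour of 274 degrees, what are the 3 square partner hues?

4°, 94°, 184°

A square tetradic scheme places four hues every 90°.
274 + 90 = 364 → 364 − 360 = 4°
274 + 180 = 454 → 454 − 360 = 94°
274 + 270 = 544 → 544 − 360 = 184°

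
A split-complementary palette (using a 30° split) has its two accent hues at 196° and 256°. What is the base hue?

The accents sit 30° either side of the complement, so the complement is their short-arc midpoint on the wheel.
Short-arc midpoint of 196° and 256°: 226°.
Base is 180° from the complement: 226 − 180 = 46°

46°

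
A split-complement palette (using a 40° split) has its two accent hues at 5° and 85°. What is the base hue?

225°

The accents sit 40° either side of the complement, so the complement is their short-arc midpoint on the wheel.
Short-arc midpoint of 5° and 85°: 45°.
Base is 180° from the complement: 45 − 180 = -135 → -135 + 360 = 225°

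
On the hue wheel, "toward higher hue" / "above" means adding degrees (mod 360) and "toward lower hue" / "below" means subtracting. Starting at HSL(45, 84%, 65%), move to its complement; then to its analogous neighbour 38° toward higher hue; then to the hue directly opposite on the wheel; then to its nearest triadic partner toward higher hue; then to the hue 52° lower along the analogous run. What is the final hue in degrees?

151°

45 + 180 = 225°   (complement)
225 + 38 = 263°   (analog 38° ↑)
263 + 180 = 443 → 443 − 360 = 83°   (complement)
83 + 120 = 203°   (triadic ↑)
203 − 52 = 151°   (analog 52° ↓)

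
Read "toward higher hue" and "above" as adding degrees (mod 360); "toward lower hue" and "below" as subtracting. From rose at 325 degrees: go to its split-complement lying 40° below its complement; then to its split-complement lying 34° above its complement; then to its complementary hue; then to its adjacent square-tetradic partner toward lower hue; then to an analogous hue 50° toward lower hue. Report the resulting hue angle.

+140° (split-comp 40° ↓): 325 + 140 = 465 → 465 − 360 = 105°
+214° (split-comp 34° ↑): 105 + 214 = 319°
+180° (complement): 319 + 180 = 499 → 499 − 360 = 139°
−90° (square ↓): 139 − 90 = 49°
−50° (analog 50° ↓): 49 − 50 = -1 → -1 + 360 = 359°

359°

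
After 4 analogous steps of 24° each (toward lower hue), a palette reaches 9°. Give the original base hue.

4 steps of 24° (toward lower hue) give a net shift of −96°.
Start = end − shift: 9 + 96 = 105°

105°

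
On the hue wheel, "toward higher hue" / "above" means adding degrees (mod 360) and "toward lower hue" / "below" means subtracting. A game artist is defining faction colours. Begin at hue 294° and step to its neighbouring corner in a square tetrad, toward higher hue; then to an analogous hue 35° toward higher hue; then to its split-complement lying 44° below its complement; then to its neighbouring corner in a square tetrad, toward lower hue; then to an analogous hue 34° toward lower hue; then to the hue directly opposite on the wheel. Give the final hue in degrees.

251°

square ↑ +90°: 294 + 90 = 384 → 384 − 360 = 24°
analog 35° ↑ +35°: 24 + 35 = 59°
split-comp 44° ↓ +136°: 59 + 136 = 195°
square ↓ −90°: 195 − 90 = 105°
analog 34° ↓ −34°: 105 − 34 = 71°
complement +180°: 71 + 180 = 251°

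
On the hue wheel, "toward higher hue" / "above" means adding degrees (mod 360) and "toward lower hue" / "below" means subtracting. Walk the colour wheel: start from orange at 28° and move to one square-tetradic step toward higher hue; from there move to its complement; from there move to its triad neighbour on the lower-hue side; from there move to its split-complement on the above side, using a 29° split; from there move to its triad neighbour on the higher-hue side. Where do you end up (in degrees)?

+90° (square ↑): 28 + 90 = 118°
+180° (complement): 118 + 180 = 298°
−120° (triadic ↓): 298 − 120 = 178°
+209° (split-comp 29° ↑): 178 + 209 = 387 → 387 − 360 = 27°
+120° (triadic ↑): 27 + 120 = 147°

147°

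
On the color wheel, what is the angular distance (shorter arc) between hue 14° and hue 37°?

|14 − 37| = 23.
23 ≤ 180, so the shorter arc is 23°.

23°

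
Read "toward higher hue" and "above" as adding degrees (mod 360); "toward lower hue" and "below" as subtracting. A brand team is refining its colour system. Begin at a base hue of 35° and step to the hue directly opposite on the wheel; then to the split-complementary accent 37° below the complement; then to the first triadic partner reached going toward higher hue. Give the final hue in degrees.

118°

complement +180°: 35 + 180 = 215°
split-comp 37° ↓ +143°: 215 + 143 = 358°
triadic ↑ +120°: 358 + 120 = 478 → 478 − 360 = 118°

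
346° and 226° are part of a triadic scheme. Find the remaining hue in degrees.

A triad places three hues 120° apart.
The full set through 226° is {106°, 226°, 346°}.
Given {226°, 346°}, the missing hue is 106°.

106°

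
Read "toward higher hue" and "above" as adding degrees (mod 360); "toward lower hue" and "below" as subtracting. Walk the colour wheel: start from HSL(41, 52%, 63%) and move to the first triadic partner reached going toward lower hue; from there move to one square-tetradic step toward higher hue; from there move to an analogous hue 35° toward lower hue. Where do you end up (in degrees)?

−120° (triadic ↓): 41 − 120 = -79 → -79 + 360 = 281°
+90° (square ↑): 281 + 90 = 371 → 371 − 360 = 11°
−35° (analog 35° ↓): 11 − 35 = -24 → -24 + 360 = 336°

336°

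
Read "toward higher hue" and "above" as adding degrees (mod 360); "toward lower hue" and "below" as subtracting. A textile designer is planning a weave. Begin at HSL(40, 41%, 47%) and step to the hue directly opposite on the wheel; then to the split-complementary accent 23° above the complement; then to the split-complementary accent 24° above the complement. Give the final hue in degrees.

267°

complement +180°: 40 + 180 = 220°
split-comp 23° ↑ +203°: 220 + 203 = 423 → 423 − 360 = 63°
split-comp 24° ↑ +204°: 63 + 204 = 267°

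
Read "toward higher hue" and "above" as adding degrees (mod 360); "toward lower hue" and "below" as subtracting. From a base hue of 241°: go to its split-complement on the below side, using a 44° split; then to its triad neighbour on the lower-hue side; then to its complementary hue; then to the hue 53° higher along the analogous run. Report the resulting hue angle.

130°

241 + 136 = 377 → 377 − 360 = 17°   (split-comp 44° ↓)
17 − 120 = -103 → -103 + 360 = 257°   (triadic ↓)
257 + 180 = 437 → 437 − 360 = 77°   (complement)
77 + 53 = 130°   (analog 53° ↑)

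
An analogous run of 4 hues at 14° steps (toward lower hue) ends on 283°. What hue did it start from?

325°

3 steps of 14° (toward lower hue) give a net shift of −42°.
Start = end − shift: 283 + 42 = 325°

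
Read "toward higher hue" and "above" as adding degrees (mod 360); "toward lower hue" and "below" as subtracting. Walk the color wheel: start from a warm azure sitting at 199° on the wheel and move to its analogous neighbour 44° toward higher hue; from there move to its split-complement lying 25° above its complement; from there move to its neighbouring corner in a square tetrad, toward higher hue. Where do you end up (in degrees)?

178°

199 + 44 = 243°   (analog 44° ↑)
243 + 205 = 448 → 448 − 360 = 88°   (split-comp 25° ↑)
88 + 90 = 178°   (square ↑)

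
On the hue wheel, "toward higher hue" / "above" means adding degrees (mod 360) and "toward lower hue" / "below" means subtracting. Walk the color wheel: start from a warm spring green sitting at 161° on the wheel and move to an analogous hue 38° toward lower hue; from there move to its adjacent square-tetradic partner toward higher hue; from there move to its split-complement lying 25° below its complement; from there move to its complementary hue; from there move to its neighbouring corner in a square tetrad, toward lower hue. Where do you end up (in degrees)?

98°

−38° (analog 38° ↓): 161 − 38 = 123°
+90° (square ↑): 123 + 90 = 213°
+155° (split-comp 25° ↓): 213 + 155 = 368 → 368 − 360 = 8°
+180° (complement): 8 + 180 = 188°
−90° (square ↓): 188 − 90 = 98°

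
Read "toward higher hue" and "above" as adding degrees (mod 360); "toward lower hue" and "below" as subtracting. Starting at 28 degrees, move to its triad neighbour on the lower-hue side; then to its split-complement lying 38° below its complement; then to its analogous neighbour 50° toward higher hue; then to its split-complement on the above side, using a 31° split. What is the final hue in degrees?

311°

−120° (triadic ↓): 28 − 120 = -92 → -92 + 360 = 268°
+142° (split-comp 38° ↓): 268 + 142 = 410 → 410 − 360 = 50°
+50° (analog 50° ↑): 50 + 50 = 100°
+211° (split-comp 31° ↑): 100 + 211 = 311°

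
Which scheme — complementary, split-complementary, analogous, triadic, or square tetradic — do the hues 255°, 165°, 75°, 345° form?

Sort the hues: 75°, 165°, 255°, 345°.
Successive gaps around the wheel: 90°, 90°, 90°, 90°.
Four hues every 90° form a square tetradic scheme.

square tetradic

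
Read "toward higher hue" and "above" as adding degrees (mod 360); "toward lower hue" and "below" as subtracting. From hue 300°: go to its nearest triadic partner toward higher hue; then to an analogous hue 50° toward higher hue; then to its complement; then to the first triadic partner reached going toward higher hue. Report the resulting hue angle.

50°

+120° (triadic ↑): 300 + 120 = 420 → 420 − 360 = 60°
+50° (analog 50° ↑): 60 + 50 = 110°
+180° (complement): 110 + 180 = 290°
+120° (triadic ↑): 290 + 120 = 410 → 410 − 360 = 50°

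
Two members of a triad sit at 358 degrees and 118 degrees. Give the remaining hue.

A triad spaces three hues 120° apart.
The full set is {118°, 238°, 358°}.

238°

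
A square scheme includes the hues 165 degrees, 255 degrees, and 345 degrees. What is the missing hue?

75°

A square tetradic scheme places four hues every 90°.
The full set through 165° is {75°, 165°, 255°, 345°}.
Given {165°, 255°, 345°}, the missing hue is 75°.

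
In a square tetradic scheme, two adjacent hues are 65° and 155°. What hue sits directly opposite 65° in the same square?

A square tetradic scheme places four hues 90° apart; opposite corners are 180° apart.
65 + 180 = 245°

245°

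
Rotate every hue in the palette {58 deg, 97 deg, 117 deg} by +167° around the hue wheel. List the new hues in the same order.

225°, 264°, 284°

58 + 167 = 225°
97 + 167 = 264°
117 + 167 = 284°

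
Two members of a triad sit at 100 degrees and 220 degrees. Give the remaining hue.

A triad spaces three hues 120° apart.
The full set is {100°, 220°, 340°}.

340°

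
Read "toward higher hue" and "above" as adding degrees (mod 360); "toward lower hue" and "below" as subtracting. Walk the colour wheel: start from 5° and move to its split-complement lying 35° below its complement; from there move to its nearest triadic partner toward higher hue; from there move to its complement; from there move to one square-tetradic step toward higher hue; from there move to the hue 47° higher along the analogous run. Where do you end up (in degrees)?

227°

split-comp 35° ↓ +145°: 5 + 145 = 150°
triadic ↑ +120°: 150 + 120 = 270°
complement +180°: 270 + 180 = 450 → 450 − 360 = 90°
square ↑ +90°: 90 + 90 = 180°
analog 47° ↑ +47°: 180 + 47 = 227°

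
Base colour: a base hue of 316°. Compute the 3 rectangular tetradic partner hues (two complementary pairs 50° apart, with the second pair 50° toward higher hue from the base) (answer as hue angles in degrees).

A rectangular tetradic uses two complementary pairs 50° apart: offsets 0°, 50°, 180°, 230°.
316 + 50 = 366 → 366 − 360 = 6°
316 + 180 = 496 → 496 − 360 = 136°
316 + 230 = 546 → 546 − 360 = 186°

6°, 136°, and 186°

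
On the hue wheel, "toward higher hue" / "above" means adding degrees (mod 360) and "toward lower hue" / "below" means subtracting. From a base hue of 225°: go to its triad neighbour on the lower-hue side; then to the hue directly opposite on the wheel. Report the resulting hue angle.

triadic ↓ −120°: 225 − 120 = 105°
complement +180°: 105 + 180 = 285°

285°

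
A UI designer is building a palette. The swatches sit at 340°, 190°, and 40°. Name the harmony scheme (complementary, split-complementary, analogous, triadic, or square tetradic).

Sort the hues: 40°, 190°, 340°.
Successive gaps around the wheel: 150°, 150°, 60°.
Two 150° gaps and one 60° gap — a base hue opposite a pair of accents 30° either side of its complement — is the split-complementary pattern.

split-complementary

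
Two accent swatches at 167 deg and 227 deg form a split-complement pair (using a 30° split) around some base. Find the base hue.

The accents sit 30° either side of the complement, so the complement is their short-arc midpoint on the wheel.
Short-arc midpoint of 167° and 227°: 197°.
Base is 180° from the complement: 197 − 180 = 17°

17°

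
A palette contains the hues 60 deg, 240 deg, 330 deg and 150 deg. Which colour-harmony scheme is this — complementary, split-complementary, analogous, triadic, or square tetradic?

Sort the hues: 60°, 150°, 240°, 330°.
Successive gaps around the wheel: 90°, 90°, 90°, 90°.
Four hues every 90° form a square tetradic scheme.

square tetradic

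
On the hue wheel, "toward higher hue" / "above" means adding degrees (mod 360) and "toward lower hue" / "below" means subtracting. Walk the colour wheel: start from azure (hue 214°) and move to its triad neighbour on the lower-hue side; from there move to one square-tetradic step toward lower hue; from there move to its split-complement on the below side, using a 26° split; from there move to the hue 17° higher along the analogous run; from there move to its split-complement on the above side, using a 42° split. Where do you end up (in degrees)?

triadic ↓ −120°: 214 − 120 = 94°
square ↓ −90°: 94 − 90 = 4°
split-comp 26° ↓ +154°: 4 + 154 = 158°
analog 17° ↑ +17°: 158 + 17 = 175°
split-comp 42° ↑ +222°: 175 + 222 = 397 → 397 − 360 = 37°

37°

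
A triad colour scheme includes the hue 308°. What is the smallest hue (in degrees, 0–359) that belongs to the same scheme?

68°

A triad places three hues 120° apart.
The full set through 308° is {68°, 188°, 308°}.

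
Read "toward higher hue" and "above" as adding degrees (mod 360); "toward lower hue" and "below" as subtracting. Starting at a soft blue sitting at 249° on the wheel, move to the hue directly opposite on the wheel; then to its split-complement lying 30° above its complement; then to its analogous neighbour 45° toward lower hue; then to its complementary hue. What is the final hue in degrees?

+180° (complement): 249 + 180 = 429 → 429 − 360 = 69°
+210° (split-comp 30° ↑): 69 + 210 = 279°
−45° (analog 45° ↓): 279 − 45 = 234°
+180° (complement): 234 + 180 = 414 → 414 − 360 = 54°

54°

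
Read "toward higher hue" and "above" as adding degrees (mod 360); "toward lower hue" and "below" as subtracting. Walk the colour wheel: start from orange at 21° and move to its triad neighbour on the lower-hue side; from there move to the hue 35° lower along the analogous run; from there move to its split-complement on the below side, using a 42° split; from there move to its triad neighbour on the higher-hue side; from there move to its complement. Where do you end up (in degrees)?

304°

−120° (triadic ↓): 21 − 120 = -99 → -99 + 360 = 261°
−35° (analog 35° ↓): 261 − 35 = 226°
+138° (split-comp 42° ↓): 226 + 138 = 364 → 364 − 360 = 4°
+120° (triadic ↑): 4 + 120 = 124°
+180° (complement): 124 + 180 = 304°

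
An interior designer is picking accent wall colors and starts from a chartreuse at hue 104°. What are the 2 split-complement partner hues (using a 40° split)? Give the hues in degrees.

244° and 324°

Split-complementary hues sit 40° either side of the complement.
Complement of 104°: 104 + 180 = 284°
284 − 40 = 244°
284 + 40 = 324°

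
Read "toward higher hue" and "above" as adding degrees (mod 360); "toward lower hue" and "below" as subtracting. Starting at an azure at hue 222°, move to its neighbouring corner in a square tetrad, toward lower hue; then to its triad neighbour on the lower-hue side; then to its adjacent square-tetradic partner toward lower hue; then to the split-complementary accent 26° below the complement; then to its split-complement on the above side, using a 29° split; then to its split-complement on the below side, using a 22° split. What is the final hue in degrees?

222 − 90 = 132°   (square ↓)
132 − 120 = 12°   (triadic ↓)
12 − 90 = -78 → -78 + 360 = 282°   (square ↓)
282 + 154 = 436 → 436 − 360 = 76°   (split-comp 26° ↓)
76 + 209 = 285°   (split-comp 29° ↑)
285 + 158 = 443 → 443 − 360 = 83°   (split-comp 22° ↓)

83°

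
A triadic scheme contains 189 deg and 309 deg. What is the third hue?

69°

A triad spaces three hues 120° apart.
The full set is {69°, 189°, 309°}.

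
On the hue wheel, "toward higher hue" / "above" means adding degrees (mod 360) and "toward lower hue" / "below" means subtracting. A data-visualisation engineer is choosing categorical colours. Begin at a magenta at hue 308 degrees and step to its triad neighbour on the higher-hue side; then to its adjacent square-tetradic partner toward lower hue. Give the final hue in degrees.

triadic ↑ +120°: 308 + 120 = 428 → 428 − 360 = 68°
square ↓ −90°: 68 − 90 = -22 → -22 + 360 = 338°

338°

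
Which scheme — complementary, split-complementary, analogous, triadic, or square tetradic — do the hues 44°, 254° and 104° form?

split-complementary

Sort the hues: 44°, 104°, 254°.
Successive gaps around the wheel: 60°, 150°, 150°.
Two 150° gaps and one 60° gap — a base hue opposite a pair of accents 30° either side of its complement — is the split-complementary pattern.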